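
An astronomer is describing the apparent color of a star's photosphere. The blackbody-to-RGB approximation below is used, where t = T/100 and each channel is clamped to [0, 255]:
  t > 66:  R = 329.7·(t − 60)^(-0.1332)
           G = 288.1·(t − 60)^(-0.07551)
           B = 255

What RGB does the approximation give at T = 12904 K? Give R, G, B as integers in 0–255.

R=188, G=209, B=255

t = 12904/100 = 129.04; the t > 66 branch applies.
R = 329.7·(129.04 − 60)^(-0.1332) = 329.7·69.04^(-0.1332) = 329.7·0.56889 = 187.565.
G = 288.1·(129.04 − 60)^(-0.07551) = 288.1·69.04^(-0.07551) = 288.1·0.72632 = 209.254.
B = 255 by definition for t > 66.
Rounded: (188, 209, 255).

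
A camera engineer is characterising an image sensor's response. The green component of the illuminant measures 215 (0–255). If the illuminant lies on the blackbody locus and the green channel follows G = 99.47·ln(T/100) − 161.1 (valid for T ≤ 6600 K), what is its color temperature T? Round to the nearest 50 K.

4400 K

ln t = (215 + 161.1) / 99.47 = 3.7810.
t = e^3.7810 = 43.862.
T = 100·t = 4386 K → 4400 K to the nearest 50 K.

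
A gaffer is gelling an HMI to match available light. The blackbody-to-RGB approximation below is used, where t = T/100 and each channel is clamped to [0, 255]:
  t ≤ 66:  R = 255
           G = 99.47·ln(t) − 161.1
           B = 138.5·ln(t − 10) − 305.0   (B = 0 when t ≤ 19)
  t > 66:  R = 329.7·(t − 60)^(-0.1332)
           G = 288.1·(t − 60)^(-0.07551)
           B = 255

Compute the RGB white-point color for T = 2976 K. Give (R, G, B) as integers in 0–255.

(255, 176, 108)

t = 2976/100 = 29.76; the t ≤ 66 branch applies.
R = 255 by definition for t ≤ 66.
G = 99.47·ln 29.76 − 161.1 = 99.47·3.3932 − 161.1 = 176.418.
B = 138.5·ln(29.76 − 10) − 305.0 = 138.5·ln 19.76 − 305.0 = 138.5·2.9837 − 305.0 = 108.237.
Rounded: (255, 176, 108).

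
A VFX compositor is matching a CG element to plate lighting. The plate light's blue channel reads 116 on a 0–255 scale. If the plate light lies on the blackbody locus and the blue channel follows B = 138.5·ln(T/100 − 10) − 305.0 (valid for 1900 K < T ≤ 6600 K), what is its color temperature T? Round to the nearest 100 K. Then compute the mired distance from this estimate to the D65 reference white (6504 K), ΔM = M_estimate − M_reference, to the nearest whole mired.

+169 mireds

ln(t − 10) = (116 + 305.0) / 138.5 = 3.0397.
t − 10 = e^3.0397 = 20.899, so t = 30.899.
T = 100·t = 3090 K → 3100 K to the nearest 100 K.
M_estimate = 10⁶/3100 = 322.58; M_reference = 10⁶/6504 = 153.75.
ΔM = 322.58 − 153.75 = 168.83 → +169 mireds.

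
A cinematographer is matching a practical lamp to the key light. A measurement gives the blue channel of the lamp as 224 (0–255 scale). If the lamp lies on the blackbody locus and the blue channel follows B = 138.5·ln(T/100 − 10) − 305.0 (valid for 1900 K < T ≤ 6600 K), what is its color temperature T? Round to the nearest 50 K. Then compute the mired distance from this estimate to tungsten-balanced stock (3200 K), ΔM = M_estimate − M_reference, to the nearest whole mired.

ln(t − 10) = (224 + 305.0) / 138.5 = 3.8195.
t − 10 = e^3.8195 = 45.581, so t = 55.581.
T = 100·t = 5558 K → 5550 K to the nearest 50 K.
M_estimate = 10⁶/5550 = 180.18; M_reference = 10⁶/3200 = 312.50.
ΔM = 180.18 − 312.50 = -132.32 → -132 mireds.

-132 mireds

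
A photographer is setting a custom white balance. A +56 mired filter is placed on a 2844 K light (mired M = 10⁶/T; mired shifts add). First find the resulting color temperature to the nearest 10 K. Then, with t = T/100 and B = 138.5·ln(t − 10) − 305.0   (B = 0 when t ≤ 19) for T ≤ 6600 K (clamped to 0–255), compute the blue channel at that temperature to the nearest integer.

65

M_in = 10⁶/2844 = 351.62; M_out = 351.62 + (+56) = 407.62.
T_out = 10⁶/407.62 = 2453.3 K → 2450 K; t = 24.5.
B = 138.5·ln(24.5 − 10) − 305.0 = 138.5·ln 14.5 − 305.0 = 138.5·2.6741 − 305.0 = 65.370.
Rounded: 65.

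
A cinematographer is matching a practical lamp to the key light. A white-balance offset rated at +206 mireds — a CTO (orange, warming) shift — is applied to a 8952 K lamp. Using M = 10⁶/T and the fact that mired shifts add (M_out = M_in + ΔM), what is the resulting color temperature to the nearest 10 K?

3150 K

M_in = 10⁶/8952 = 111.71 mireds.
M_out = 111.71 + (+206) = 317.71 mireds.
T_out = 10⁶/317.71 = 3147.6 K → 3150 K.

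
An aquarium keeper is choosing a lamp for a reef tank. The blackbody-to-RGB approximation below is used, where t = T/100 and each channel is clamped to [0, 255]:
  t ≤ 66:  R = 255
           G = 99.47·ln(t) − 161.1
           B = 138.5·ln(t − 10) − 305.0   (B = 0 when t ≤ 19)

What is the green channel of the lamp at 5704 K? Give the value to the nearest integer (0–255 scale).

t = 5704/100 = 57.04; the t ≤ 66 branch applies.
G = 99.47·ln 57.04 − 161.1 = 99.47·4.0438 − 161.1 = 241.132.
Rounded: 241.

241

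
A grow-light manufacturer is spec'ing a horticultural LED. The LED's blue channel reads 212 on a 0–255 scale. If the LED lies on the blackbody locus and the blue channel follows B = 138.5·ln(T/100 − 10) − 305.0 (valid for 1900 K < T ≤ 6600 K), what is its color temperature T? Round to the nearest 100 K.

5200 K

ln(t − 10) = (212 + 305.0) / 138.5 = 3.7329.
t − 10 = e^3.7329 = 41.798, so t = 51.798.
T = 100·t = 5180 K → 5200 K to the nearest 100 K.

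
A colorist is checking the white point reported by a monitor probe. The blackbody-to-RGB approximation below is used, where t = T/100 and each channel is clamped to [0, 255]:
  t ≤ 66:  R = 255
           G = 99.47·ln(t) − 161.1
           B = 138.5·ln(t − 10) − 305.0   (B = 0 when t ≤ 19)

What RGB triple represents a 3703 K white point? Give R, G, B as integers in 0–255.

R=255, G=198, B=152

t = 3703/100 = 37.03; the t ≤ 66 branch applies.
R = 255 by definition for t ≤ 66.
G = 99.47·ln 37.03 − 161.1 = 99.47·3.6117 − 161.1 = 198.159.
B = 138.5·ln(37.03 − 10) − 305.0 = 138.5·ln 27.03 − 305.0 = 138.5·3.2969 − 305.0 = 151.627.
Rounded: (255, 198, 152).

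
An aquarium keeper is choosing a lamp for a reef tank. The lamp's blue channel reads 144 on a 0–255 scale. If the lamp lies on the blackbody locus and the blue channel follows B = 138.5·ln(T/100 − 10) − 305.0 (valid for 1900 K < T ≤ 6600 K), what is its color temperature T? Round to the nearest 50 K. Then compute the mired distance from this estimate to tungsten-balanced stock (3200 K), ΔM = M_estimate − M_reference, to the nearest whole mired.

-31 mireds

ln(t − 10) = (144 + 305.0) / 138.5 = 3.2419.
t − 10 = e^3.2419 = 25.582, so t = 35.582.
T = 100·t = 3558 K → 3550 K to the nearest 50 K.
M_estimate = 10⁶/3550 = 281.69; M_reference = 10⁶/3200 = 312.50.
ΔM = 281.69 − 312.50 = -30.81 → -31 mireds.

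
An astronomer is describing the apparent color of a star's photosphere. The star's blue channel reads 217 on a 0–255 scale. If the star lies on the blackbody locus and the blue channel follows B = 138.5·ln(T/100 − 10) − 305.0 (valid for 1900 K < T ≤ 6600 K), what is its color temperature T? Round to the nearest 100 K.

5300 K

ln(t − 10) = (217 + 305.0) / 138.5 = 3.7690.
t − 10 = e^3.7690 = 43.335, so t = 53.335.
T = 100·t = 5333 K → 5300 K to the nearest 100 K.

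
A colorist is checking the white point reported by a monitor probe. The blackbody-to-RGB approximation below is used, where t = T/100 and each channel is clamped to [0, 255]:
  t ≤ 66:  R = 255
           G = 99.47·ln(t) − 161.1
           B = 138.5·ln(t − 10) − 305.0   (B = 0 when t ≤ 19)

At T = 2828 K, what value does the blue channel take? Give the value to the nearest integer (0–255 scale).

t = 2828/100 = 28.28; the t ≤ 66 branch applies.
B = 138.5·ln(28.28 − 10) − 305.0 = 138.5·ln 18.28 − 305.0 = 138.5·2.9058 − 305.0 = 97.454.
Rounded: 97.

97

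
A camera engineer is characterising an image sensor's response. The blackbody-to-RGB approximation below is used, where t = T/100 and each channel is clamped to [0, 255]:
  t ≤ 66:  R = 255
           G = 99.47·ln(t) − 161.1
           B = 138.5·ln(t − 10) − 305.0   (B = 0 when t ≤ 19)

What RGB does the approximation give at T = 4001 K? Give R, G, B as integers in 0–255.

t = 4001/100 = 40.01; the t ≤ 66 branch applies.
R = 255 by definition for t ≤ 66.
G = 99.47·ln 40.01 − 161.1 = 99.47·3.6891 − 161.1 = 205.858.
B = 138.5·ln(40.01 − 10) − 305.0 = 138.5·ln 30.01 − 305.0 = 138.5·3.4015 − 305.0 = 166.112.
Rounded: (255, 206, 166).

R=255, G=206, B=166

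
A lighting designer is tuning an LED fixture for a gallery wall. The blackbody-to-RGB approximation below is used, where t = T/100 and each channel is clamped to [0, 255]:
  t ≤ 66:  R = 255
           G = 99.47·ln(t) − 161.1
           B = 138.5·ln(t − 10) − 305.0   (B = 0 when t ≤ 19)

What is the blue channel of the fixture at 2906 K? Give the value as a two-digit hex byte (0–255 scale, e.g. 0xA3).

0x67

t = 2906/100 = 29.06; the t ≤ 66 branch applies.
B = 138.5·ln(29.06 − 10) − 305.0 = 138.5·ln 19.06 − 305.0 = 138.5·2.9476 − 305.0 = 103.241.
Rounded: 103; in hex, 0x67.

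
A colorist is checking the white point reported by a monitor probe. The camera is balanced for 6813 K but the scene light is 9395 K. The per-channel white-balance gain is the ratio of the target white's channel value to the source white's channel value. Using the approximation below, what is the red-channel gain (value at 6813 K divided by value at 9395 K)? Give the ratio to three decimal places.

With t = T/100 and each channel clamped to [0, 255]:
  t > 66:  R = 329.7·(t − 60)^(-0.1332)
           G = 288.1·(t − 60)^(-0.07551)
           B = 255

1.210

At 9395 K (t = 93.95):
  R = 329.7·(93.95 − 60)^(-0.1332) = 329.7·33.95^(-0.1332) = 329.7·0.62531 = 206.163.
At 6813 K (t = 68.13):
  R = 329.7·(68.13 − 60)^(-0.1332) = 329.7·8.13^(-0.1332) = 329.7·0.75644 = 249.399.
Gain = 249.399 / 206.163 = 1.2097 → 1.210.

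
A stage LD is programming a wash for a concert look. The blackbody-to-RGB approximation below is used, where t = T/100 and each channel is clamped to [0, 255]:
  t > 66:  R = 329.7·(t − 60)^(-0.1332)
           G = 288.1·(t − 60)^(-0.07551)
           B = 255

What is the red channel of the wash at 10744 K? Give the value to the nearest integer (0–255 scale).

t = 10744/100 = 107.44; the t > 66 branch applies.
R = 329.7·(107.44 − 60)^(-0.1332) = 329.7·47.44^(-0.1332) = 329.7·0.59805 = 197.177.
Rounded: 197.

197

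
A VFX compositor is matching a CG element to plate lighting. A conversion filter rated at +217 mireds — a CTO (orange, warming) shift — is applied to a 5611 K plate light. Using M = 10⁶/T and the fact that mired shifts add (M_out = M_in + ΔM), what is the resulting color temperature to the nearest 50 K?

2550 K

M_in = 10⁶/5611 = 178.22 mireds.
M_out = 178.22 + (+217) = 395.22 mireds.
T_out = 10⁶/395.22 = 2530.2 K → 2550 K.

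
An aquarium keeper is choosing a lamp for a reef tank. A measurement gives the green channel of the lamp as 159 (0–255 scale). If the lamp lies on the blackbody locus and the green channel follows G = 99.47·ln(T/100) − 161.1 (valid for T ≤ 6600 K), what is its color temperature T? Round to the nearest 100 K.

ln t = (159 + 161.1) / 99.47 = 3.2181.
t = e^3.2181 = 24.980.
T = 100·t = 2498 K → 2500 K to the nearest 100 K.

2500 K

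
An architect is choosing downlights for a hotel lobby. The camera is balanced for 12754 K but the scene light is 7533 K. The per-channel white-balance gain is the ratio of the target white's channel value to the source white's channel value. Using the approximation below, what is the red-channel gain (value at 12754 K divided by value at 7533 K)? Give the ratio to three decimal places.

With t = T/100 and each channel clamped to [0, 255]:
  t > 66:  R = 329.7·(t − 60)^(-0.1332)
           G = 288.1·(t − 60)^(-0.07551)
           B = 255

At 7533 K (t = 75.33):
  R = 329.7·(75.33 − 60)^(-0.1332) = 329.7·15.33^(-0.1332) = 329.7·0.69516 = 229.195.
At 12754 K (t = 127.54):
  R = 329.7·(127.54 − 60)^(-0.1332) = 329.7·67.54^(-0.1332) = 329.7·0.57056 = 188.114.
Gain = 188.114 / 229.195 = 0.8208 → 0.821.

0.821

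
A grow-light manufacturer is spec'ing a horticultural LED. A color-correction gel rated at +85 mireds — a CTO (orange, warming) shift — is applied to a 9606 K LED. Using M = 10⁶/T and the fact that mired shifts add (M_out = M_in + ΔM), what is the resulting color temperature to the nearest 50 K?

M_in = 10⁶/9606 = 104.10 mireds.
M_out = 104.10 + (+85) = 189.10 mireds.
T_out = 10⁶/189.10 = 5288.2 K → 5300 K.

5300 K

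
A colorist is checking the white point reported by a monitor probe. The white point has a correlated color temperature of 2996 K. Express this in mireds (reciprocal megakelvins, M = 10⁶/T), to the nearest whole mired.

M = 10⁶ / 2996 = 333.778 → 334 mireds.

334 mireds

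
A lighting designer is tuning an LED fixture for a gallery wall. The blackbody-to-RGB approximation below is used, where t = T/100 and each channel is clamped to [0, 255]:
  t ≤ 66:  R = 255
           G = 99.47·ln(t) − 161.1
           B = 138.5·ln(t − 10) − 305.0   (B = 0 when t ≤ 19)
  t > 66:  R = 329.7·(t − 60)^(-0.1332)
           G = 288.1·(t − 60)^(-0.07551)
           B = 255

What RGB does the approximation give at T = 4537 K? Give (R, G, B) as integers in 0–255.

t = 4537/100 = 45.37; the t ≤ 66 branch applies.
R = 255 by definition for t ≤ 66.
G = 99.47·ln 45.37 − 161.1 = 99.47·3.8149 − 161.1 = 218.363.
B = 138.5·ln(45.37 − 10) − 305.0 = 138.5·ln 35.37 − 305.0 = 138.5·3.5659 − 305.0 = 188.872.
Rounded: (255, 218, 189).

(255, 218, 189)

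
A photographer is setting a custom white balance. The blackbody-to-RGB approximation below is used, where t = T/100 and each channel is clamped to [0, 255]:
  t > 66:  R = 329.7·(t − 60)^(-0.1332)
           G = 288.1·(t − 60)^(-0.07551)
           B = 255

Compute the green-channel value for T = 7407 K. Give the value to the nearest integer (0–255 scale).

t = 7407/100 = 74.07; the t > 66 branch applies.
G = 288.1·(74.07 − 60)^(-0.07551) = 288.1·14.07^(-0.07551) = 288.1·0.81902 = 235.958.
Rounded: 236.

236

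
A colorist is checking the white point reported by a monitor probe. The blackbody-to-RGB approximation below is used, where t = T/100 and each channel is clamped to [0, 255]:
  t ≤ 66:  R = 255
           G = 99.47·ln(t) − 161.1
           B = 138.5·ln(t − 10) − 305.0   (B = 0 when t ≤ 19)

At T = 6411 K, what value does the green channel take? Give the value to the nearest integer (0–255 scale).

253

t = 6411/100 = 64.11; the t ≤ 66 branch applies.
G = 99.47·ln 64.11 − 161.1 = 99.47·4.1606 − 161.1 = 252.755.
Rounded: 253.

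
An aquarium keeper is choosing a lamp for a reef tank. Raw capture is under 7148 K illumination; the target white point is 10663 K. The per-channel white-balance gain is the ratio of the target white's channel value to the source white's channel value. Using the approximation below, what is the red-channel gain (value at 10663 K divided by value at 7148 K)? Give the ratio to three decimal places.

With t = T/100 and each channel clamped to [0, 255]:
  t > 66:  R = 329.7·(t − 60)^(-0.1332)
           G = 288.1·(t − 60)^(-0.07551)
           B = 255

0.830

At 7148 K (t = 71.48):
  R = 329.7·(71.48 − 60)^(-0.1332) = 329.7·11.48^(-0.1332) = 329.7·0.72246 = 238.196.
At 10663 K (t = 106.63):
  R = 329.7·(106.63 − 60)^(-0.1332) = 329.7·46.63^(-0.1332) = 329.7·0.59942 = 197.630.
Gain = 197.630 / 238.196 = 0.8297 → 0.830.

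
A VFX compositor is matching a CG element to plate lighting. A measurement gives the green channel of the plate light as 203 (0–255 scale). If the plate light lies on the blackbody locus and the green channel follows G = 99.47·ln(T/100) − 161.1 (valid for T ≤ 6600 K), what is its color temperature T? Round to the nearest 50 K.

3900 K

ln t = (203 + 161.1) / 99.47 = 3.6604.
t = e^3.6604 = 38.877.
T = 100·t = 3888 K → 3900 K to the nearest 50 K.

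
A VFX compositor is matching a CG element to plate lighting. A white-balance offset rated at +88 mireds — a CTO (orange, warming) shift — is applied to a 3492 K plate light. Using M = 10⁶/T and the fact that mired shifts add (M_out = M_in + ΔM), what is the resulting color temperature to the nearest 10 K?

2670 K

M_in = 10⁶/3492 = 286.37 mireds.
M_out = 286.37 + (+88) = 374.37 mireds.
T_out = 10⁶/374.37 = 2671.2 K → 2670 K.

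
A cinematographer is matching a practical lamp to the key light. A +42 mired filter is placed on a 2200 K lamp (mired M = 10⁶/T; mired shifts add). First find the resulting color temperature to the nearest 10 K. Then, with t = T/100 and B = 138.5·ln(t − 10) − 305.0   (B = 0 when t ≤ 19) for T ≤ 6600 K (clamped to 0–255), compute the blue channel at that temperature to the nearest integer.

15

M_in = 10⁶/2200 = 454.55; M_out = 454.55 + (+42) = 496.55.
T_out = 10⁶/496.55 = 2013.9 K → 2010 K; t = 20.1.
B = 138.5·ln(20.1 − 10) − 305.0 = 138.5·ln 10.1 − 305.0 = 138.5·2.3125 − 305.0 = 15.286.
Rounded: 15.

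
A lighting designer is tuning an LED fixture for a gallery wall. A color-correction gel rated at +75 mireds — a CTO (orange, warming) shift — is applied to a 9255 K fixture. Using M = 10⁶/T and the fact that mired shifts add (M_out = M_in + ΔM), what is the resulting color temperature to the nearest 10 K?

5460 K

M_in = 10⁶/9255 = 108.05 mireds.
M_out = 108.05 + (+75) = 183.05 mireds.
T_out = 10⁶/183.05 = 5463.0 K → 5460 K.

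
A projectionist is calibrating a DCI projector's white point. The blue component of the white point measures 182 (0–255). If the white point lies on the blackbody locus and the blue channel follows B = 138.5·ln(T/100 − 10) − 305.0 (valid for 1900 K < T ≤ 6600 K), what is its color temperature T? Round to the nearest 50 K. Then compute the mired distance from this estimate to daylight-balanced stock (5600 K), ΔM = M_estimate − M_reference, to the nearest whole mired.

+51 mireds

ln(t − 10) = (182 + 305.0) / 138.5 = 3.5162.
t − 10 = e^3.5162 = 33.658, so t = 43.658.
T = 100·t = 4366 K → 4350 K to the nearest 50 K.
M_estimate = 10⁶/4350 = 229.89; M_reference = 10⁶/5600 = 178.57.
ΔM = 229.89 − 178.57 = 51.31 → +51 mireds.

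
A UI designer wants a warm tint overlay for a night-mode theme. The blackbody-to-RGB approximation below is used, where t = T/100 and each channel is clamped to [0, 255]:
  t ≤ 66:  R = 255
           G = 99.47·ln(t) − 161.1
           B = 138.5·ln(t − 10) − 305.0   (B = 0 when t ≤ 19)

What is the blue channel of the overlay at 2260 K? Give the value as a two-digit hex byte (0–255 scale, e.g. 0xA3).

t = 2260/100 = 22.6; the t ≤ 66 branch applies.
B = 138.5·ln(22.6 − 10) − 305.0 = 138.5·ln 12.6 − 305.0 = 138.5·2.5337 − 305.0 = 45.917.
Rounded: 46; in hex, 0x2E.

0x2E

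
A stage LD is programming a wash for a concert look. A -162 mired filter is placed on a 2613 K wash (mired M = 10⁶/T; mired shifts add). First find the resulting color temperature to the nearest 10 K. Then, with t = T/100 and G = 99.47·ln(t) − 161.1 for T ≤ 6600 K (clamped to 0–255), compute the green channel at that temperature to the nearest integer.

M_in = 10⁶/2613 = 382.70; M_out = 382.70 + (-162) = 220.70.
T_out = 10⁶/220.70 = 4531.0 K → 4530 K; t = 45.3.
G = 99.47·ln 45.3 − 161.1 = 99.47·3.8133 − 161.1 = 218.210.
Rounded: 218.

218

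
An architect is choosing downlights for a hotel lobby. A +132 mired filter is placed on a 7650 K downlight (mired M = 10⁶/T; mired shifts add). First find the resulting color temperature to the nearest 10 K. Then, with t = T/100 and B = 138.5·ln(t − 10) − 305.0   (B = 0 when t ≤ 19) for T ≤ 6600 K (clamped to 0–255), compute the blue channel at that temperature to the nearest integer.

M_in = 10⁶/7650 = 130.72; M_out = 130.72 + (+132) = 262.72.
T_out = 10⁶/262.72 = 3806.3 K → 3810 K; t = 38.1.
B = 138.5·ln(38.1 − 10) − 305.0 = 138.5·ln 28.1 − 305.0 = 138.5·3.3358 − 305.0 = 157.004.
Rounded: 157.

157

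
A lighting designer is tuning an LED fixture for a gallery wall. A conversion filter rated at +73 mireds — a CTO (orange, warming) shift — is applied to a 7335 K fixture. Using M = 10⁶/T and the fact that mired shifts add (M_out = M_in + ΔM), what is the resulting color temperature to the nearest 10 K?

M_in = 10⁶/7335 = 136.33 mireds.
M_out = 136.33 + (+73) = 209.33 mireds.
T_out = 10⁶/209.33 = 4777.1 K → 4780 K.

4780 K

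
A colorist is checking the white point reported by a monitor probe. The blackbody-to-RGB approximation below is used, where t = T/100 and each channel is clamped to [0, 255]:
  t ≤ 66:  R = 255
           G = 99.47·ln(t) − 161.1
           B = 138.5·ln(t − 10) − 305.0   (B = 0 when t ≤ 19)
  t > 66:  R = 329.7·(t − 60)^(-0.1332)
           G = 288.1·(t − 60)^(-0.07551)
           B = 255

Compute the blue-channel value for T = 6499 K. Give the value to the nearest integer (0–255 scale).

250

t = 6499/100 = 64.99; the t ≤ 66 branch applies.
B = 138.5·ln(64.99 − 10) − 305.0 = 138.5·ln 54.99 − 305.0 = 138.5·4.0072 − 305.0 = 249.990.
Rounded: 250.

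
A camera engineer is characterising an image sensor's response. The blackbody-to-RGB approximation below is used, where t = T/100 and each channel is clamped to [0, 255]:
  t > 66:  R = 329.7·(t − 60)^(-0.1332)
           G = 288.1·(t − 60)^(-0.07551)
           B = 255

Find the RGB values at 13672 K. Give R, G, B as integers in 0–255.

R=185, G=208, B=255

t = 13672/100 = 136.72; the t > 66 branch applies.
R = 329.7·(136.72 − 60)^(-0.1332) = 329.7·76.72^(-0.1332) = 329.7·0.56096 = 184.948.
G = 288.1·(136.72 − 60)^(-0.07551) = 288.1·76.72^(-0.07551) = 288.1·0.72056 = 207.594.
B = 255 by definition for t > 66.
Rounded: (185, 208, 255).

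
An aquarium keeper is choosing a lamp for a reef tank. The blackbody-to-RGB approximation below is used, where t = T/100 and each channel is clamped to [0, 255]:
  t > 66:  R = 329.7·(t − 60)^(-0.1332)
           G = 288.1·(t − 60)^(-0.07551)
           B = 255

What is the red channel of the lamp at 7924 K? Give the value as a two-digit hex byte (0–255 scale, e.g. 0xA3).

t = 7924/100 = 79.24; the t > 66 branch applies.
R = 329.7·(79.24 − 60)^(-0.1332) = 329.7·19.24^(-0.1332) = 329.7·0.67444 = 222.363.
Rounded: 222; in hex, 0xDE.

0xDE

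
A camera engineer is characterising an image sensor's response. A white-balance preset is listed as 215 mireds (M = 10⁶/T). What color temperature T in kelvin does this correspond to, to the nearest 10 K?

4650 K

T = 10⁶ / 215 = 4651.16 K → 4650 K.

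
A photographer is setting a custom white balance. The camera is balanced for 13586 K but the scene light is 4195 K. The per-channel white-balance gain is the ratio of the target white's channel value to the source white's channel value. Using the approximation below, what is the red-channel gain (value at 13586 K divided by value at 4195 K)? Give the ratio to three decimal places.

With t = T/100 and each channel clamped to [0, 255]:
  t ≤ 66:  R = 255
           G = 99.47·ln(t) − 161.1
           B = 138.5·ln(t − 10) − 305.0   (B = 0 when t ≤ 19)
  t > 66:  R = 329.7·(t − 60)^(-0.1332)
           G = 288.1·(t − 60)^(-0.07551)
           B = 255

At 4195 K (t = 41.95):
  R = 255 by definition for t ≤ 66.
At 13586 K (t = 135.86):
  R = 329.7·(135.86 − 60)^(-0.1332) = 329.7·75.86^(-0.1332) = 329.7·0.56180 = 185.226.
Gain = 185.226 / 255.000 = 0.7264 → 0.726.

0.726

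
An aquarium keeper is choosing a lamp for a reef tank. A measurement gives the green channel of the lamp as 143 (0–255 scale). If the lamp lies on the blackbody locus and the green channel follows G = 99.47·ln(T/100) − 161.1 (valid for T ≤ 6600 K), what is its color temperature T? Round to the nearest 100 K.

2100 K

ln t = (143 + 161.1) / 99.47 = 3.0572.
t = e^3.0572 = 21.268.
T = 100·t = 2127 K → 2100 K to the nearest 100 K.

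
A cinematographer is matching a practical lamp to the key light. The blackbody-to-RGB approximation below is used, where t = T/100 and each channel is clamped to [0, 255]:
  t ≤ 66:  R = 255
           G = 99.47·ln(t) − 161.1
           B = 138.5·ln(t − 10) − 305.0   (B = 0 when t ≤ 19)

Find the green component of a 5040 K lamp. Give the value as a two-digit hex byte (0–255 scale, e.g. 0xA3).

0xE5

t = 5040/100 = 50.4; the t ≤ 66 branch applies.
G = 99.47·ln 50.4 − 161.1 = 99.47·3.9200 − 161.1 = 228.822.
Rounded: 229; in hex, 0xE5.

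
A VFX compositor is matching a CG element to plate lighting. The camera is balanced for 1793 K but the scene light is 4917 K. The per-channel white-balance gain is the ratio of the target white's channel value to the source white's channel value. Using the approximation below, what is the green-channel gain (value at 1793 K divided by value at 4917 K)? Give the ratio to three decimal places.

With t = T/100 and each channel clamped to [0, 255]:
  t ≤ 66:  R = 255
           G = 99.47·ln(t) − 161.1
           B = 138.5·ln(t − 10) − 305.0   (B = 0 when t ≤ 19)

At 4917 K (t = 49.17):
  G = 99.47·ln 49.17 − 161.1 = 99.47·3.8953 − 161.1 = 226.364.
At 1793 K (t = 17.93):
  G = 99.47·ln 17.93 − 161.1 = 99.47·2.8865 − 161.1 = 126.018.
Gain = 126.018 / 226.364 = 0.5567 → 0.557.

0.557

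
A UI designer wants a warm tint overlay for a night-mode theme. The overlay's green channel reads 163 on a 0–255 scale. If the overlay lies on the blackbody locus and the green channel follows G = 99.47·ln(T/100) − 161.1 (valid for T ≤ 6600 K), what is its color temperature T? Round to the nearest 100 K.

ln t = (163 + 161.1) / 99.47 = 3.2583.
t = e^3.2583 = 26.004.
T = 100·t = 2600 K → 2600 K to the nearest 100 K.

2600 K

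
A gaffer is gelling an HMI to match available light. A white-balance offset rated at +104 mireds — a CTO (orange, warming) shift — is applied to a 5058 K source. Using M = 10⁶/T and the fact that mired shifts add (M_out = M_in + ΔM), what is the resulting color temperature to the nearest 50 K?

M_in = 10⁶/5058 = 197.71 mireds.
M_out = 197.71 + (+104) = 301.71 mireds.
T_out = 10⁶/301.71 = 3314.5 K → 3300 K.

3300 K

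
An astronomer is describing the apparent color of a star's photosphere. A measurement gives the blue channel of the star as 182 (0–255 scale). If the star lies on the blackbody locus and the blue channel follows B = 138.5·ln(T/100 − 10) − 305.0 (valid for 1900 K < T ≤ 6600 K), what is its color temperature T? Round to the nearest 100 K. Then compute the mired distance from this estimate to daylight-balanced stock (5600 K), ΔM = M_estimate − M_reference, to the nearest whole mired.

ln(t − 10) = (182 + 305.0) / 138.5 = 3.5162.
t − 10 = e^3.5162 = 33.658, so t = 43.658.
T = 100·t = 4366 K → 4400 K to the nearest 100 K.
M_estimate = 10⁶/4400 = 227.27; M_reference = 10⁶/5600 = 178.57.
ΔM = 227.27 − 178.57 = 48.70 → +49 mireds.

+49 mireds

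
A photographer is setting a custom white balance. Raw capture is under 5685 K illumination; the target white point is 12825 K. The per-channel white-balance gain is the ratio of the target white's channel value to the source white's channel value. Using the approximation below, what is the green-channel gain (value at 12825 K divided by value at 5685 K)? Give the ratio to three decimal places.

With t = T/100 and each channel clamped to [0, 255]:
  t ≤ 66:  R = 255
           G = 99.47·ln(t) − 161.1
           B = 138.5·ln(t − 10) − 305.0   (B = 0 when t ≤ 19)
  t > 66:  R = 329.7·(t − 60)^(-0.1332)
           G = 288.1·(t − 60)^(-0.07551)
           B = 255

0.870

At 5685 K (t = 56.85):
  G = 99.47·ln 56.85 − 161.1 = 99.47·4.0404 − 161.1 = 240.800.
At 12825 K (t = 128.25):
  G = 288.1·(128.25 − 60)^(-0.07551) = 288.1·68.25^(-0.07551) = 288.1·0.72695 = 209.435.
Gain = 209.435 / 240.800 = 0.8697 → 0.870.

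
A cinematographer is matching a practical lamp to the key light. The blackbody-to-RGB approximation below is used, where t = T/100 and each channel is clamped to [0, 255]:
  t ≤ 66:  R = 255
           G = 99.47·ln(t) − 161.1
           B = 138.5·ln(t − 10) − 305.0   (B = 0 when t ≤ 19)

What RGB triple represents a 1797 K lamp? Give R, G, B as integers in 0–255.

t = 1797/100 = 17.97; the t ≤ 66 branch applies.
R = 255 by definition for t ≤ 66.
G = 99.47·ln 17.97 − 161.1 = 99.47·2.8887 − 161.1 = 126.239.
t = 17.97 ≤ 19, so B = 0.
Rounded: (255, 126, 0).

R=255, G=126, B=0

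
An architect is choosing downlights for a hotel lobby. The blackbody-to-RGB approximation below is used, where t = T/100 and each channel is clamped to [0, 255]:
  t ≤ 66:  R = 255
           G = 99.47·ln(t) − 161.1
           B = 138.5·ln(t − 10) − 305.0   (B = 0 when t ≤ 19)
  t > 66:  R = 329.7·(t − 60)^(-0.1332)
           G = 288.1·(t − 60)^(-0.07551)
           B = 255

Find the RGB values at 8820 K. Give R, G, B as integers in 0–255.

t = 8820/100 = 88.2; the t > 66 branch applies.
R = 329.7·(88.2 − 60)^(-0.1332) = 329.7·28.2^(-0.1332) = 329.7·0.64095 = 211.323.
G = 288.1·(88.2 − 60)^(-0.07551) = 288.1·28.2^(-0.07551) = 288.1·0.77713 = 223.890.
B = 255 by definition for t > 66.
Rounded: (211, 224, 255).

R=211, G=224, B=255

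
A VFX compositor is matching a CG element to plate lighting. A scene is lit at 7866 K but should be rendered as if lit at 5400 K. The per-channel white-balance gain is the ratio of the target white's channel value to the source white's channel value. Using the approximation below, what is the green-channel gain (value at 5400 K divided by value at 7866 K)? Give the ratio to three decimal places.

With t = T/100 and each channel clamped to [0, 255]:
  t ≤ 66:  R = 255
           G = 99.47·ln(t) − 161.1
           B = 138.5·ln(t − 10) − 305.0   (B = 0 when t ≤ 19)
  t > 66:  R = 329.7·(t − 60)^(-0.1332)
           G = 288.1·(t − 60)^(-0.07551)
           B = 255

1.020

At 7866 K (t = 78.66):
  G = 288.1·(78.66 − 60)^(-0.07551) = 288.1·18.66^(-0.07551) = 288.1·0.80174 = 230.981.
At 5400 K (t = 54):
  G = 99.47·ln 54 − 161.1 = 99.47·3.9890 − 161.1 = 235.684.
Gain = 235.684 / 230.981 = 1.0204 → 1.020.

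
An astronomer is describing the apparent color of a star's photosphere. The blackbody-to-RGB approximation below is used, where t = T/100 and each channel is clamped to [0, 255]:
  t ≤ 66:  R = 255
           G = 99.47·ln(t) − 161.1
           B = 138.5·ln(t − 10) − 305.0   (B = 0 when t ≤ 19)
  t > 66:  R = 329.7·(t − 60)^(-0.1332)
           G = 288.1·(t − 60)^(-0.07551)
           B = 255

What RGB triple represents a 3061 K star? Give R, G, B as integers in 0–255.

R=255, G=179, B=114

t = 3061/100 = 30.61; the t ≤ 66 branch applies.
R = 255 by definition for t ≤ 66.
G = 99.47·ln 30.61 − 161.1 = 99.47·3.4213 − 161.1 = 179.219.
B = 138.5·ln(30.61 − 10) − 305.0 = 138.5·ln 20.61 − 305.0 = 138.5·3.0258 − 305.0 = 114.070.
Rounded: (255, 179, 114).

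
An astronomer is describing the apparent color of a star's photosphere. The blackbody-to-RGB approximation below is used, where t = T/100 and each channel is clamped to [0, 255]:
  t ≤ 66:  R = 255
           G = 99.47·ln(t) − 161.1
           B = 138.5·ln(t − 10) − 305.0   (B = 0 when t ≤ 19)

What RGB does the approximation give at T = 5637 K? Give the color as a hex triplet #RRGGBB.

t = 5637/100 = 56.37; the t ≤ 66 branch applies.
R = 255 by definition for t ≤ 66.
G = 99.47·ln 56.37 − 161.1 = 99.47·4.0319 − 161.1 = 239.957.
B = 138.5·ln(56.37 − 10) − 305.0 = 138.5·ln 46.37 − 305.0 = 138.5·3.8367 − 305.0 = 226.376.
Rounded: (255, 240, 226).
In hex: #FFF0E2.

#FFF0E2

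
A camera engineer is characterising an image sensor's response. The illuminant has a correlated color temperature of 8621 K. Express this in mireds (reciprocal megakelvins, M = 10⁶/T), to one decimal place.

M = 10⁶ / 8621 = 115.996 → 116.0 mireds.

116.0 mireds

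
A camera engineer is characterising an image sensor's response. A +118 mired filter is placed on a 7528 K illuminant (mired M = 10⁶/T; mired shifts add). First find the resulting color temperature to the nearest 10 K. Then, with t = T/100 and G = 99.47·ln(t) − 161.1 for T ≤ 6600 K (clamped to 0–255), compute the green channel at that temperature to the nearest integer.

M_in = 10⁶/7528 = 132.84; M_out = 132.84 + (+118) = 250.84.
T_out = 10⁶/250.84 = 3986.6 K → 3990 K; t = 39.9.
G = 99.47·ln 39.9 − 161.1 = 99.47·3.6864 − 161.1 = 205.584.
Rounded: 206.

206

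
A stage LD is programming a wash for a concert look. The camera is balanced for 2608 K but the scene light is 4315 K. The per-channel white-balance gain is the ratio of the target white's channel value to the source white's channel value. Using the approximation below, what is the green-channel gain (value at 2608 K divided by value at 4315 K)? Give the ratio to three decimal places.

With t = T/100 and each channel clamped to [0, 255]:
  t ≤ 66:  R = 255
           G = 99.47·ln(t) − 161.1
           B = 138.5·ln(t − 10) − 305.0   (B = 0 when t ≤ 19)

0.765

At 4315 K (t = 43.15):
  G = 99.47·ln 43.15 − 161.1 = 99.47·3.7647 − 161.1 = 213.373.
At 2608 K (t = 26.08):
  G = 99.47·ln 26.08 − 161.1 = 99.47·3.2612 − 161.1 = 163.288.
Gain = 163.288 / 213.373 = 0.7653 → 0.765.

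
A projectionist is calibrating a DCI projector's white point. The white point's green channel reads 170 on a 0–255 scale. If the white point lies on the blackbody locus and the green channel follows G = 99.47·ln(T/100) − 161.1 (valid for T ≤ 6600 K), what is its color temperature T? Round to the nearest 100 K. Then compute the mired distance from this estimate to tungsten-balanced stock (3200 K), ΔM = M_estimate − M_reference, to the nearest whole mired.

+45 mireds

ln t = (170 + 161.1) / 99.47 = 3.3286.
t = e^3.3286 = 27.900.
T = 100·t = 2790 K → 2800 K to the nearest 100 K.
M_estimate = 10⁶/2800 = 357.14; M_reference = 10⁶/3200 = 312.50.
ΔM = 357.14 − 312.50 = 44.64 → +45 mireds.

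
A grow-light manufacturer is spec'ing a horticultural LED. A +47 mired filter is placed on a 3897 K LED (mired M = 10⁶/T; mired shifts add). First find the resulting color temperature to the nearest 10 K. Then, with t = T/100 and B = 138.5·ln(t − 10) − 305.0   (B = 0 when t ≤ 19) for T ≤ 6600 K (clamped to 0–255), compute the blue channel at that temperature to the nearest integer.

M_in = 10⁶/3897 = 256.61; M_out = 256.61 + (+47) = 303.61.
T_out = 10⁶/303.61 = 3293.7 K → 3290 K; t = 32.9.
B = 138.5·ln(32.9 − 10) − 305.0 = 138.5·ln 22.9 − 305.0 = 138.5·3.1311 − 305.0 = 128.662.
Rounded: 129.

129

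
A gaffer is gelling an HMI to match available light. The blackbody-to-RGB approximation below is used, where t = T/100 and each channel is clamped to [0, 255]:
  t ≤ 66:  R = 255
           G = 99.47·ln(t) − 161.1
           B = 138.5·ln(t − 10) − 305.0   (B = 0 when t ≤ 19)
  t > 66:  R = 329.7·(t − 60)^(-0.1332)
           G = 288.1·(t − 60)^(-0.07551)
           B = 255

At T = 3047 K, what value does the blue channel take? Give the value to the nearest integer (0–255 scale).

113

t = 3047/100 = 30.47; the t ≤ 66 branch applies.
B = 138.5·ln(30.47 − 10) − 305.0 = 138.5·ln 20.47 − 305.0 = 138.5·3.0190 − 305.0 = 113.126.
Rounded: 113.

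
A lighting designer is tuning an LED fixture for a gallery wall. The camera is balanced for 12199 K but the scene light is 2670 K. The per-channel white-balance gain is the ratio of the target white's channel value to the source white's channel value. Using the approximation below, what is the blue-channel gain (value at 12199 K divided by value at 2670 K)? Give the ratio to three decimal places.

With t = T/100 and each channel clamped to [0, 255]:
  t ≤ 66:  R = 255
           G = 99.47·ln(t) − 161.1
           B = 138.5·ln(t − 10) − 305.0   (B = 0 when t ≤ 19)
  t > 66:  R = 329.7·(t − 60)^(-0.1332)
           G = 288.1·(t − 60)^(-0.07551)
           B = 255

3.002

At 2670 K (t = 26.7):
  B = 138.5·ln(26.7 − 10) − 305.0 = 138.5·ln 16.7 − 305.0 = 138.5·2.8154 − 305.0 = 84.934.
At 12199 K (t = 121.99):
  B = 255 by definition for t > 66.
Gain = 255.000 / 84.934 = 3.0023 → 3.002.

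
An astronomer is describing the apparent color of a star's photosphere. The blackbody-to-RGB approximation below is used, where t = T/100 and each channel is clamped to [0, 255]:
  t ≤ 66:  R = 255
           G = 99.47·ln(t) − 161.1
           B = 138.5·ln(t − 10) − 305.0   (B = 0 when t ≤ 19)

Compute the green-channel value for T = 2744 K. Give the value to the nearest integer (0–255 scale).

168

t = 2744/100 = 27.44; the t ≤ 66 branch applies.
G = 99.47·ln 27.44 − 161.1 = 99.47·3.3120 − 161.1 = 168.345.
Rounded: 168.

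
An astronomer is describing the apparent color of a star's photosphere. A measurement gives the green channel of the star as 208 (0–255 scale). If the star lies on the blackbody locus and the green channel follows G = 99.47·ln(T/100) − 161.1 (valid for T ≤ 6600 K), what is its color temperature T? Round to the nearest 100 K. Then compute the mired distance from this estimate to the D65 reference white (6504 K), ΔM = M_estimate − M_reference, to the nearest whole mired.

ln t = (208 + 161.1) / 99.47 = 3.7107.
t = e^3.7107 = 40.881.
T = 100·t = 4088 K → 4100 K to the nearest 100 K.
M_estimate = 10⁶/4100 = 243.90; M_reference = 10⁶/6504 = 153.75.
ΔM = 243.90 − 153.75 = 90.15 → +90 mireds.

+90 mireds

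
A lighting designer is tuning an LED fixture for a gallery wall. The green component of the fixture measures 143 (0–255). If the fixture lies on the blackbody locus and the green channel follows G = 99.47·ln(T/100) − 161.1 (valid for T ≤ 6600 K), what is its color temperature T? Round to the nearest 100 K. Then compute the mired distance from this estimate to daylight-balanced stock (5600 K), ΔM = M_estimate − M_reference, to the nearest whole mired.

+298 mireds

ln t = (143 + 161.1) / 99.47 = 3.0572.
t = e^3.0572 = 21.268.
T = 100·t = 2127 K → 2100 K to the nearest 100 K.
M_estimate = 10⁶/2100 = 476.19; M_reference = 10⁶/5600 = 178.57.
ΔM = 476.19 − 178.57 = 297.62 → +298 mireds.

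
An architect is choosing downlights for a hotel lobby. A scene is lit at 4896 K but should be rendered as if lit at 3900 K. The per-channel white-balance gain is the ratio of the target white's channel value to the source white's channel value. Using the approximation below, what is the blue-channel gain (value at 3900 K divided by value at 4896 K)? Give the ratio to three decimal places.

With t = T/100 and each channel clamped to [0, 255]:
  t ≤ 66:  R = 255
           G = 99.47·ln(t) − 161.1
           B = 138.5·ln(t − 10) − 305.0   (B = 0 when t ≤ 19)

0.798

At 4896 K (t = 48.96):
  B = 138.5·ln(48.96 − 10) − 305.0 = 138.5·ln 38.96 − 305.0 = 138.5·3.6625 − 305.0 = 202.261.
At 3900 K (t = 39):
  B = 138.5·ln(39 − 10) − 305.0 = 138.5·ln 29 − 305.0 = 138.5·3.3673 − 305.0 = 161.370.
Gain = 161.370 / 202.261 = 0.7978 → 0.798.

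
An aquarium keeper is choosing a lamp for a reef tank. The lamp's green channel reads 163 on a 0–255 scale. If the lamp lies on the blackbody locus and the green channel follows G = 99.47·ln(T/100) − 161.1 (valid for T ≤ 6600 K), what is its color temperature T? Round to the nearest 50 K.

2600 K

ln t = (163 + 161.1) / 99.47 = 3.2583.
t = e^3.2583 = 26.004.
T = 100·t = 2600 K → 2600 K to the nearest 50 K.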